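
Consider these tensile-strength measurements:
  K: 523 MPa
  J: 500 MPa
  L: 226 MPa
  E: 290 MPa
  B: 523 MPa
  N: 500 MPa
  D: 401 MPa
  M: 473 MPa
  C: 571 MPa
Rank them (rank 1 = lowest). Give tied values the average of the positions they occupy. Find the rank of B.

Sorted (ascending): 226, 290, 401, 473, 500, 500, 523, 523, 571
The 2 values of 500 occupy positions 5–6 → average rank (5+6)/2 = 5.5.
The 2 values of 523 occupy positions 7–8 → average rank (7+8)/2 = 7.5.
B has value 523 MPa → rank 7.5.

7.5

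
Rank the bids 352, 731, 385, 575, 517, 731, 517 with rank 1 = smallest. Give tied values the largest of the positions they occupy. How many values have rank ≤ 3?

2

Sorted (ascending): 352, 385, 517, 517, 575, 731, 731
The 2 values of 517 occupy positions 3–4 → each gets rank 4.
The 2 values of 731 occupy positions 6–7 → each gets rank 7.
Ranks ≤ 3: {1, 2} → 2 values.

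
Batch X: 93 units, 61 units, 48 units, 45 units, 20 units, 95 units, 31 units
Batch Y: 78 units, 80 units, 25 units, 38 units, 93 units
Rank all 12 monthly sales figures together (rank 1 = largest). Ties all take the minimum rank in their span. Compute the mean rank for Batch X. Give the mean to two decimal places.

6.57

Sorted (descending): 95, 93, 93, 80, 78, 61, 48, 45, 38, 31, 25, 20
The 2 values of 93 occupy positions 2–3 → each gets rank 2.
Batch X values → pooled ranks: 93→2, 61→6, 48→7, 45→8, 20→12, 95→1, 31→10
Mean rank = (2 + 6 + 7 + 8 + 12 + 1 + 10) / 7 = 6.57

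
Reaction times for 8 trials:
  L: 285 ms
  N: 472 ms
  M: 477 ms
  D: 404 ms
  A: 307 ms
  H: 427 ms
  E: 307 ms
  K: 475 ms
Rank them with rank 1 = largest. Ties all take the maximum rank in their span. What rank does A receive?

7

Sorted (descending): 477, 475, 472, 427, 404, 307, 307, 285
The 2 values of 307 occupy positions 6–7 → each gets rank 7.
A has value 307 ms → rank 7.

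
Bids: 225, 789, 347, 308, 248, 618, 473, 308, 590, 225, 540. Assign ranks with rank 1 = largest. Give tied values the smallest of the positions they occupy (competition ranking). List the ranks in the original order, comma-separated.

Sorted (descending): 789, 618, 590, 540, 473, 347, 308, 308, 248, 225, 225
The 2 values of 308 occupy positions 7–8 → each gets rank 7.
The 2 values of 225 occupy positions 10–11 → each gets rank 10.

10, 1, 6, 7, 9, 2, 5, 7, 3, 10, 4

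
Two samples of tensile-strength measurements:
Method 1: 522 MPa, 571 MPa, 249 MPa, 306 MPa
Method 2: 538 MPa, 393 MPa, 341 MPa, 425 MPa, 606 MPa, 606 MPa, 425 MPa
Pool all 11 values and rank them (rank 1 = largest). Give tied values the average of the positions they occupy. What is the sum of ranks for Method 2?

37

Sorted (descending): 606, 606, 571, 538, 522, 425, 425, 393, 341, 306, 249
The 2 values of 606 occupy positions 1–2 → average rank (1+2)/2 = 1.5.
The 2 values of 425 occupy positions 6–7 → average rank (6+7)/2 = 6.5.
Method 2 values → pooled ranks: 538→4, 393→8, 341→9, 425→6.5, 606→1.5, 606→1.5, 425→6.5
Rank sum = 4 + 8 + 9 + 6.5 + 1.5 + 1.5 + 6.5 = 37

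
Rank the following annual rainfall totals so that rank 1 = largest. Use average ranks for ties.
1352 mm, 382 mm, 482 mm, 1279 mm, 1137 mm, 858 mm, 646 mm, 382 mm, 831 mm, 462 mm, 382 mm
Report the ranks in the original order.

Sorted (descending): 1352, 1279, 1137, 858, 831, 646, 482, 462, 382, 382, 382
The 3 values of 382 occupy positions 9–11 → average rank 10.

1, 10, 7, 2, 3, 4, 6, 10, 5, 8, 10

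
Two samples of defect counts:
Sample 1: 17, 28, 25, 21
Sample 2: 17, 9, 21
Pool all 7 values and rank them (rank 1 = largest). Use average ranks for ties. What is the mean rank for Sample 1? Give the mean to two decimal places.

3.00

Sorted (descending): 28, 25, 21, 21, 17, 17, 9
The 2 values of 21 occupy positions 3–4 → average rank (3+4)/2 = 3.5.
The 2 values of 17 occupy positions 5–6 → average rank (5+6)/2 = 5.5.
Sample 1 values → pooled ranks: 17→5.5, 28→1, 25→2, 21→3.5
Mean rank = (5.5 + 1 + 2 + 3.5) / 4 = 3.00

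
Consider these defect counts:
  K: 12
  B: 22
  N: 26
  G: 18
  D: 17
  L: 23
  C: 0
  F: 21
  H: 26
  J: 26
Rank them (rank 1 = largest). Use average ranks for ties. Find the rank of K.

Sorted (descending): 26, 26, 26, 23, 22, 21, 18, 17, 12, 0
The 3 values of 26 occupy positions 1–3 → average rank 2.
K has value 12 → rank 9.

9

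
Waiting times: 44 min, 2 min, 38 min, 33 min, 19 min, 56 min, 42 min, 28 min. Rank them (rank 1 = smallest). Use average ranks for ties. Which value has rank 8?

Sorted (ascending): 2, 19, 28, 33, 38, 42, 44, 56
No ties — each value takes its position as its rank.
Rank 8 → value 56.

56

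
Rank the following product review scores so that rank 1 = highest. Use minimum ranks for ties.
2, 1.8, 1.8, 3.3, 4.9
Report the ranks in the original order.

3, 4, 4, 2, 1

Sorted (descending): 4.9, 3.3, 2, 1.8, 1.8
The 2 values of 1.8 occupy positions 4–5 → each gets rank 4.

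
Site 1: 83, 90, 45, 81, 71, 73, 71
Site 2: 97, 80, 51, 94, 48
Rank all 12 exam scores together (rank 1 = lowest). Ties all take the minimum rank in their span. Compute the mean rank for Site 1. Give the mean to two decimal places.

Sorted (ascending): 45, 48, 51, 71, 71, 73, 80, 81, 83, 90, 94, 97
The 2 values of 71 occupy positions 4–5 → each gets rank 4.
Site 1 values → pooled ranks: 83→9, 90→10, 45→1, 81→8, 71→4, 73→6, 71→4
Mean rank = (9 + 10 + 1 + 8 + 4 + 6 + 4) / 7 = 6.00

6.00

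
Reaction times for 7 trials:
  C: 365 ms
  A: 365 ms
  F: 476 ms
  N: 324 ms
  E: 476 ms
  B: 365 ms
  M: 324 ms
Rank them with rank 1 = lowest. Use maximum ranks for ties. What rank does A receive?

Sorted (ascending): 324, 324, 365, 365, 365, 476, 476
The 2 values of 324 occupy positions 1–2 → each gets rank 2.
The 3 values of 365 occupy positions 3–5 → each gets rank 5.
The 2 values of 476 occupy positions 6–7 → each gets rank 7.
A has value 365 ms → rank 5.

5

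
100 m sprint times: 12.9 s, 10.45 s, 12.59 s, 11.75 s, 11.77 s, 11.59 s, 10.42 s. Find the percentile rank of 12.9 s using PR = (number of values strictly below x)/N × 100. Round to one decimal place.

85.7

N = 7.
Strictly below 12.9: 6. Equal to 12.9: 1.
PR = 6/7 × 100 = 85.7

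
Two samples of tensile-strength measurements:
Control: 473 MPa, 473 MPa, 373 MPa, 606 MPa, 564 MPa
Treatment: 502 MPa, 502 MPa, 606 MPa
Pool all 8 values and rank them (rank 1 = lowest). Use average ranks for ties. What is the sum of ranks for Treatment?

16.5

Sorted (ascending): 373, 473, 473, 502, 502, 564, 606, 606
The 2 values of 473 occupy positions 2–3 → average rank (2+3)/2 = 2.5.
The 2 values of 502 occupy positions 4–5 → average rank (4+5)/2 = 4.5.
The 2 values of 606 occupy positions 7–8 → average rank (7+8)/2 = 7.5.
Treatment values → pooled ranks: 502→4.5, 502→4.5, 606→7.5
Rank sum = 4.5 + 4.5 + 7.5 = 16.5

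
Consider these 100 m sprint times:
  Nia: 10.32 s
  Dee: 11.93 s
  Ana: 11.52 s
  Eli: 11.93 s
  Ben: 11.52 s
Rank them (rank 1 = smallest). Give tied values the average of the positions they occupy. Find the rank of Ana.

Sorted (ascending): 10.32, 11.52, 11.52, 11.93, 11.93
The 2 values of 11.52 occupy positions 2–3 → average rank (2+3)/2 = 2.5.
The 2 values of 11.93 occupy positions 4–5 → average rank (4+5)/2 = 4.5.
Ana has value 11.52 s → rank 2.5.

2.5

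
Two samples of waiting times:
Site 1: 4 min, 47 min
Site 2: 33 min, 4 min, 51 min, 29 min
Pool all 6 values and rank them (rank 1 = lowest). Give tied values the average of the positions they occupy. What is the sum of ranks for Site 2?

14.5

Sorted (ascending): 4, 4, 29, 33, 47, 51
The 2 values of 4 occupy positions 1–2 → average rank (1+2)/2 = 1.5.
Site 2 values → pooled ranks: 33→4, 4→1.5, 51→6, 29→3
Rank sum = 4 + 1.5 + 6 + 3 = 14.5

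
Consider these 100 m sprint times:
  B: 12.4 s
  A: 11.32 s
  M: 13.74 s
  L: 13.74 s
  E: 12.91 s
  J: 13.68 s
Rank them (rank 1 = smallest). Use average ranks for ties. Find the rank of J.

4

Sorted (ascending): 11.32, 12.4, 12.91, 13.68, 13.74, 13.74
The 2 values of 13.74 occupy positions 5–6 → average rank (5+6)/2 = 5.5.
J has value 13.68 s → rank 4.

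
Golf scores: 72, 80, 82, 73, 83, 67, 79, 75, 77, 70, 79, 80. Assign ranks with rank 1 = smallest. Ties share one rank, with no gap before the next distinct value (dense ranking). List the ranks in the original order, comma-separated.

3, 8, 9, 4, 10, 1, 7, 5, 6, 2, 7, 8

Sorted (ascending): 67, 70, 72, 73, 75, 77, 79, 79, 80, 80, 82, 83
The 2 values of 79 share dense rank 7.
The 2 values of 80 share dense rank 8.
Remaining distinct values take the next consecutive integers.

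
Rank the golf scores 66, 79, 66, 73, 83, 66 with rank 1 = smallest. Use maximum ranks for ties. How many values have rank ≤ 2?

0

Sorted (ascending): 66, 66, 66, 73, 79, 83
The 3 values of 66 occupy positions 1–3 → each gets rank 3.
Ranks ≤ 2: {} → 0 values.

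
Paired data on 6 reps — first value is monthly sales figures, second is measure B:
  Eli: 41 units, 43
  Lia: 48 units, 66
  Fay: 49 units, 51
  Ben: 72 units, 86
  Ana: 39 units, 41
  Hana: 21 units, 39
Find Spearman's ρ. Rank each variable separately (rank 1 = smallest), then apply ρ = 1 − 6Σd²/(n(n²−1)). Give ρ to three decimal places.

0.943

Ranks of variable 1: 3, 4, 5, 6, 2, 1
Ranks of variable 2: 3, 5, 4, 6, 2, 1
d = r₁ − r₂: 0, -1, 1, 0, 0, 0
d²: 0, 1, 1, 0, 0, 0; Σd² = 2
ρ = 1 − 6·2/(6·35) = 1 − 12/210 = 0.943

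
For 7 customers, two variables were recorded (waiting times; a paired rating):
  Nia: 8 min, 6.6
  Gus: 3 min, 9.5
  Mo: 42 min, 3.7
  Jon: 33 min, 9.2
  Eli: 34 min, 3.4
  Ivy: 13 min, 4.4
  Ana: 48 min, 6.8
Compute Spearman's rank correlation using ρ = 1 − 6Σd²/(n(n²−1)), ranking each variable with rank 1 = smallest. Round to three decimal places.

Ranks of variable 1: 2, 1, 6, 4, 5, 3, 7
Ranks of variable 2: 4, 7, 2, 6, 1, 3, 5
d = r₁ − r₂: -2, -6, 4, -2, 4, 0, 2
d²: 4, 36, 16, 4, 16, 0, 4; Σd² = 80
ρ = 1 − 6·80/(7·48) = 1 − 480/336 = -0.429

-0.429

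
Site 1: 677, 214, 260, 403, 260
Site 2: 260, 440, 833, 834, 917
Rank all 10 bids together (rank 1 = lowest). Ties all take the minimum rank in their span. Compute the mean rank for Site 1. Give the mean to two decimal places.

Sorted (ascending): 214, 260, 260, 260, 403, 440, 677, 833, 834, 917
The 3 values of 260 occupy positions 2–4 → each gets rank 2.
Site 1 values → pooled ranks: 677→7, 214→1, 260→2, 403→5, 260→2
Mean rank = (7 + 1 + 2 + 5 + 2) / 5 = 3.40

3.40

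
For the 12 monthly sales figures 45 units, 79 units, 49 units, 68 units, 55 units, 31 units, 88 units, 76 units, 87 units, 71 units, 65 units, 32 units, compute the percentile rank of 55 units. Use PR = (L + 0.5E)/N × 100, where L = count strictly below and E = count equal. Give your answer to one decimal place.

N = 12.
Strictly below 55: 4. Equal to 55: 1.
PR = (4 + 0.5·1)/12 × 100 = 37.5

37.5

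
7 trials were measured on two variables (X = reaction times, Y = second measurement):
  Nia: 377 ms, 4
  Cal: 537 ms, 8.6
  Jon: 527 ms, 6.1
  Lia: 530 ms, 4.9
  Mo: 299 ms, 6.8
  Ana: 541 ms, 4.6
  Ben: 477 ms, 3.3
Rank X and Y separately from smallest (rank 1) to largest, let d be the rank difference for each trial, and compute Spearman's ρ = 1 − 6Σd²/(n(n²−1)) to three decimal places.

0.143

Ranks of variable 1: 2, 6, 4, 5, 1, 7, 3
Ranks of variable 2: 2, 7, 5, 4, 6, 3, 1
d = r₁ − r₂: 0, -1, -1, 1, -5, 4, 2
d²: 0, 1, 1, 1, 25, 16, 4; Σd² = 48
ρ = 1 − 6·48/(7·48) = 1 − 288/336 = 0.143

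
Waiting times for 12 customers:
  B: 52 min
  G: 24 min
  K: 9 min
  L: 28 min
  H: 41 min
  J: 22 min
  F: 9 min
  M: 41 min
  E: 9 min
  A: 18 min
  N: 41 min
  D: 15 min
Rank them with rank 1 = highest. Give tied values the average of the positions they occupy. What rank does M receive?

Sorted (descending): 52, 41, 41, 41, 28, 24, 22, 18, 15, 9, 9, 9
The 3 values of 41 occupy positions 2–4 → average rank 3.
The 3 values of 9 occupy positions 10–12 → average rank 11.
M has value 41 min → rank 3.

3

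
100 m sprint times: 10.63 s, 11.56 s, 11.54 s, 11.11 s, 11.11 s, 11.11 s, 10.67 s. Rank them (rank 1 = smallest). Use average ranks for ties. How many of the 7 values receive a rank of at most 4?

Sorted (ascending): 10.63, 10.67, 11.11, 11.11, 11.11, 11.54, 11.56
The 3 values of 11.11 occupy positions 3–5 → average rank 4.
Ranks ≤ 4: {1, 2, 4, 4, 4} → 5 values.

5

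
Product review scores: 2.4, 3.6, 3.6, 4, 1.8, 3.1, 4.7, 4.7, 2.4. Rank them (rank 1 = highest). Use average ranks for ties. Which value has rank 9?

1.8

Sorted (descending): 4.7, 4.7, 4, 3.6, 3.6, 3.1, 2.4, 2.4, 1.8
The 2 values of 4.7 occupy positions 1–2 → average rank (1+2)/2 = 1.5.
The 2 values of 3.6 occupy positions 4–5 → average rank (4+5)/2 = 4.5.
The 2 values of 2.4 occupy positions 7–8 → average rank (7+8)/2 = 7.5.
Rank 9 → value 1.8.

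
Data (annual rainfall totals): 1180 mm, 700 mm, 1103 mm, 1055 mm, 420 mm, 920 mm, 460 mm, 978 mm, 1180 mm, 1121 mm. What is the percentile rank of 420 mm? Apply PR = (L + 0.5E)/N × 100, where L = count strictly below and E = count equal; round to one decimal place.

N = 10.
Strictly below 420: 0. Equal to 420: 1.
PR = (0 + 0.5·1)/10 × 100 = 5.0

5.0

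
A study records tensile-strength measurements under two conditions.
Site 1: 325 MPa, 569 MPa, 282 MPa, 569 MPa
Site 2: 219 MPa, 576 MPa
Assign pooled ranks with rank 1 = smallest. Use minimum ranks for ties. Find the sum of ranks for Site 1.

13

Sorted (ascending): 219, 282, 325, 569, 569, 576
The 2 values of 569 occupy positions 4–5 → each gets rank 4.
Site 1 values → pooled ranks: 325→3, 569→4, 282→2, 569→4
Rank sum = 3 + 4 + 2 + 4 = 13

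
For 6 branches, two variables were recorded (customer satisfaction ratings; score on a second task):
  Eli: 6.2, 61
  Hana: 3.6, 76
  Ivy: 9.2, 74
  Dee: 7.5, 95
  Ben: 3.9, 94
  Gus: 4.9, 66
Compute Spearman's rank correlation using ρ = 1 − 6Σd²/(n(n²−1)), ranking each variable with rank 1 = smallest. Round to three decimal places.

Ranks of variable 1: 4, 1, 6, 5, 2, 3
Ranks of variable 2: 1, 4, 3, 6, 5, 2
d = r₁ − r₂: 3, -3, 3, -1, -3, 1
d²: 9, 9, 9, 1, 9, 1; Σd² = 38
ρ = 1 − 6·38/(6·35) = 1 − 228/210 = -0.086

-0.086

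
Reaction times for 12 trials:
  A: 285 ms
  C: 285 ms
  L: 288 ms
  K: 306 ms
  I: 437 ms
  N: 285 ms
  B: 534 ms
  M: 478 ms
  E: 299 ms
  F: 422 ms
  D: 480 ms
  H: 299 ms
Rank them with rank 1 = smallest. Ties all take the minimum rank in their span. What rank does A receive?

1

Sorted (ascending): 285, 285, 285, 288, 299, 299, 306, 422, 437, 478, 480, 534
The 3 values of 285 occupy positions 1–3 → each gets rank 1.
The 2 values of 299 occupy positions 5–6 → each gets rank 5.
A has value 285 ms → rank 1.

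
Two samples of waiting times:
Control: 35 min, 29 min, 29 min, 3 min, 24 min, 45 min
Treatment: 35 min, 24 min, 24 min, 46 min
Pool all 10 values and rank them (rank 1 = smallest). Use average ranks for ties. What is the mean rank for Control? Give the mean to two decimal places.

Sorted (ascending): 3, 24, 24, 24, 29, 29, 35, 35, 45, 46
The 3 values of 24 occupy positions 2–4 → average rank 3.
The 2 values of 29 occupy positions 5–6 → average rank (5+6)/2 = 5.5.
The 2 values of 35 occupy positions 7–8 → average rank (7+8)/2 = 7.5.
Control values → pooled ranks: 35→7.5, 29→5.5, 29→5.5, 3→1, 24→3, 45→9
Mean rank = (7.5 + 5.5 + 5.5 + 1 + 3 + 9) / 6 = 5.25

5.25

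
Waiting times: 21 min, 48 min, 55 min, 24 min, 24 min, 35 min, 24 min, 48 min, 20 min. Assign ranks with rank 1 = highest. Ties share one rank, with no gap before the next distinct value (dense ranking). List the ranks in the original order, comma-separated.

Sorted (descending): 55, 48, 48, 35, 24, 24, 24, 21, 20
The 2 values of 48 share dense rank 2.
The 3 values of 24 share dense rank 4.
Remaining distinct values take the next consecutive integers.

5, 2, 1, 4, 4, 3, 4, 2, 6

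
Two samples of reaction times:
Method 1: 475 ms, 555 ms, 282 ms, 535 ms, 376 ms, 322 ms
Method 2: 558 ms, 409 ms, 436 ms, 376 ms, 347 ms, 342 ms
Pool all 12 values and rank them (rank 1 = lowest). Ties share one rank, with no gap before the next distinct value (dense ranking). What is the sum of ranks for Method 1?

35

Sorted (ascending): 282, 322, 342, 347, 376, 376, 409, 436, 475, 535, 555, 558
The 2 values of 376 share dense rank 5.
Remaining distinct values take the next consecutive integers.
Method 1 values → pooled ranks: 475→8, 555→10, 282→1, 535→9, 376→5, 322→2
Rank sum = 8 + 10 + 1 + 9 + 5 + 2 = 35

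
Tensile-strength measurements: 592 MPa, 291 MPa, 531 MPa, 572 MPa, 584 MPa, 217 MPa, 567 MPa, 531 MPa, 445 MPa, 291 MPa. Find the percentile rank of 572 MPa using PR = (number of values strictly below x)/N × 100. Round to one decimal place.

70.0

N = 10.
Strictly below 572: 7. Equal to 572: 1.
PR = 7/10 × 100 = 70.0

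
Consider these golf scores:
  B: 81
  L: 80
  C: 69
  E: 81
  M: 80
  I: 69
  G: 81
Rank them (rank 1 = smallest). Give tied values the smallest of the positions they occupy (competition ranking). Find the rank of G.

5

Sorted (ascending): 69, 69, 80, 80, 81, 81, 81
The 2 values of 69 occupy positions 1–2 → each gets rank 1.
The 2 values of 80 occupy positions 3–4 → each gets rank 3.
The 3 values of 81 occupy positions 5–7 → each gets rank 5.
G has value 81 → rank 5.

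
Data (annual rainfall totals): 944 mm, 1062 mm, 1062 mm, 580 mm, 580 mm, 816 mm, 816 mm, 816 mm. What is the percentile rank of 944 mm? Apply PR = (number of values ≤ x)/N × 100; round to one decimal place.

75.0

N = 8.
Strictly below 944: 5. Equal to 944: 1.
PR = 6/8 × 100 = 75.0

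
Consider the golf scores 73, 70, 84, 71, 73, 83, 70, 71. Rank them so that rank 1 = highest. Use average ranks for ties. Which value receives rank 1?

Sorted (descending): 84, 83, 73, 73, 71, 71, 70, 70
The 2 values of 73 occupy positions 3–4 → average rank (3+4)/2 = 3.5.
The 2 values of 71 occupy positions 5–6 → average rank (5+6)/2 = 5.5.
The 2 values of 70 occupy positions 7–8 → average rank (7+8)/2 = 7.5.
Rank 1 → value 84.

84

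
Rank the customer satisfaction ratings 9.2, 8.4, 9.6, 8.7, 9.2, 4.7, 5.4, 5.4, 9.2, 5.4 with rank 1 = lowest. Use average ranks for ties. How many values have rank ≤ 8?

Sorted (ascending): 4.7, 5.4, 5.4, 5.4, 8.4, 8.7, 9.2, 9.2, 9.2, 9.6
The 3 values of 5.4 occupy positions 2–4 → average rank 3.
The 3 values of 9.2 occupy positions 7–9 → average rank 8.
Ranks ≤ 8: {1, 3, 3, 3, 5, 6, 8, 8, 8} → 9 values.

9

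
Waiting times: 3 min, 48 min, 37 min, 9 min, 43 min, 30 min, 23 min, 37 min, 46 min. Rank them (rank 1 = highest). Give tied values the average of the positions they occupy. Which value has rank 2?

Sorted (descending): 48, 46, 43, 37, 37, 30, 23, 9, 3
The 2 values of 37 occupy positions 4–5 → average rank (4+5)/2 = 4.5.
Rank 2 → value 46.

46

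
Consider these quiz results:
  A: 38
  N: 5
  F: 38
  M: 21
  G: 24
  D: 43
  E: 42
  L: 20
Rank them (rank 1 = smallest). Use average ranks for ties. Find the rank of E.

7

Sorted (ascending): 5, 20, 21, 24, 38, 38, 42, 43
The 2 values of 38 occupy positions 5–6 → average rank (5+6)/2 = 5.5.
E has value 42 → rank 7.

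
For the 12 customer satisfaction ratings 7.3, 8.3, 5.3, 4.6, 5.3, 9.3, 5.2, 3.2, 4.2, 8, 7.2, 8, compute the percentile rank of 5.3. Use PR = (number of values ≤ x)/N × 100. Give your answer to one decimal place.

50.0

N = 12.
Strictly below 5.3: 4. Equal to 5.3: 2.
PR = 6/12 × 100 = 50.0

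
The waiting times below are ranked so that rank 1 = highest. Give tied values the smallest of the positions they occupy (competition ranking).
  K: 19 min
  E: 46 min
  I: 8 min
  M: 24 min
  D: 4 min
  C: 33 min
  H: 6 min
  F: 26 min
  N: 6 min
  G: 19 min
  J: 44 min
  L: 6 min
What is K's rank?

Sorted (descending): 46, 44, 33, 26, 24, 19, 19, 8, 6, 6, 6, 4
The 2 values of 19 occupy positions 6–7 → each gets rank 6.
The 3 values of 6 occupy positions 9–11 → each gets rank 9.
K has value 19 min → rank 6.

6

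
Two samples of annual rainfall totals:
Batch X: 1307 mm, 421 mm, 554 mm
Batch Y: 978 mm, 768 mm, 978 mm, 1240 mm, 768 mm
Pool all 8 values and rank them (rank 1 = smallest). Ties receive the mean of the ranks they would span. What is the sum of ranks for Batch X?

Sorted (ascending): 421, 554, 768, 768, 978, 978, 1240, 1307
The 2 values of 768 occupy positions 3–4 → average rank (3+4)/2 = 3.5.
The 2 values of 978 occupy positions 5–6 → average rank (5+6)/2 = 5.5.
Batch X values → pooled ranks: 1307→8, 421→1, 554→2
Rank sum = 8 + 1 + 2 = 11

11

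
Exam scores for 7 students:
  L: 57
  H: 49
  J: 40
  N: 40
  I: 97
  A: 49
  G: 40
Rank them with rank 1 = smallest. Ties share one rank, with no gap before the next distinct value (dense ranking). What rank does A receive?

2

Sorted (ascending): 40, 40, 40, 49, 49, 57, 97
The 3 values of 40 share dense rank 1.
The 2 values of 49 share dense rank 2.
Remaining distinct values take the next consecutive integers.
A has value 49 → rank 2.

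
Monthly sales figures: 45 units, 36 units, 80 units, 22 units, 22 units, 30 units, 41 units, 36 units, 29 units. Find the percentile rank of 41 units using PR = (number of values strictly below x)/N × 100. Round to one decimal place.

N = 9.
Strictly below 41: 6. Equal to 41: 1.
PR = 6/9 × 100 = 66.7

66.7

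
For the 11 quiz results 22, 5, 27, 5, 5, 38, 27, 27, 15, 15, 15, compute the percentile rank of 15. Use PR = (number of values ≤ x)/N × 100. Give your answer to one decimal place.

54.5

N = 11.
Strictly below 15: 3. Equal to 15: 3.
PR = 6/11 × 100 = 54.5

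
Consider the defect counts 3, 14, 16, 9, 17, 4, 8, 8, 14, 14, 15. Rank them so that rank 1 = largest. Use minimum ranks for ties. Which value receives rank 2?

Sorted (descending): 17, 16, 15, 14, 14, 14, 9, 8, 8, 4, 3
The 3 values of 14 occupy positions 4–6 → each gets rank 4.
The 2 values of 8 occupy positions 8–9 → each gets rank 8.
Rank 2 → value 16.

16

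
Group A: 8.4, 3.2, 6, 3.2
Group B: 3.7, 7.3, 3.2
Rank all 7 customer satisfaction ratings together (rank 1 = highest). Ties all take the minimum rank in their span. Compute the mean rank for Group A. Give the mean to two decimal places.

Sorted (descending): 8.4, 7.3, 6, 3.7, 3.2, 3.2, 3.2
The 3 values of 3.2 occupy positions 5–7 → each gets rank 5.
Group A values → pooled ranks: 8.4→1, 3.2→5, 6→3, 3.2→5
Mean rank = (1 + 5 + 3 + 5) / 4 = 3.50

3.50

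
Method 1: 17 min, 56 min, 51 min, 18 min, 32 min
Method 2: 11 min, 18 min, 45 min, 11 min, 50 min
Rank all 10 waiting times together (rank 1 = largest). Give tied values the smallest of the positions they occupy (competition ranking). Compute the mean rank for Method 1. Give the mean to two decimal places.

4.40

Sorted (descending): 56, 51, 50, 45, 32, 18, 18, 17, 11, 11
The 2 values of 18 occupy positions 6–7 → each gets rank 6.
The 2 values of 11 occupy positions 9–10 → each gets rank 9.
Method 1 values → pooled ranks: 17→8, 56→1, 51→2, 18→6, 32→5
Mean rank = (8 + 1 + 2 + 6 + 5) / 5 = 4.40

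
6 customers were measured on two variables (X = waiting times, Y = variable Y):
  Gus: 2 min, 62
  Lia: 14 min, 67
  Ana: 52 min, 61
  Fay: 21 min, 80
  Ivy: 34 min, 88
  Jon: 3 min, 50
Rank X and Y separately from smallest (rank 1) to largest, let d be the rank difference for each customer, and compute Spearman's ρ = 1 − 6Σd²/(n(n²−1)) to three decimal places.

0.314

Ranks of variable 1: 1, 3, 6, 4, 5, 2
Ranks of variable 2: 3, 4, 2, 5, 6, 1
d = r₁ − r₂: -2, -1, 4, -1, -1, 1
d²: 4, 1, 16, 1, 1, 1; Σd² = 24
ρ = 1 − 6·24/(6·35) = 1 − 144/210 = 0.314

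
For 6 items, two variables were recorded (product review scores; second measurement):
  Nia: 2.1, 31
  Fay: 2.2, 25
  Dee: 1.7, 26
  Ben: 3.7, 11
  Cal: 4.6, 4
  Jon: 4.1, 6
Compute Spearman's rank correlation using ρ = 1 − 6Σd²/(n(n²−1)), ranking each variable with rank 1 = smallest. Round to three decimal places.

-0.943

Ranks of variable 1: 2, 3, 1, 4, 6, 5
Ranks of variable 2: 6, 4, 5, 3, 1, 2
d = r₁ − r₂: -4, -1, -4, 1, 5, 3
d²: 16, 1, 16, 1, 25, 9; Σd² = 68
ρ = 1 − 6·68/(6·35) = 1 − 408/210 = -0.943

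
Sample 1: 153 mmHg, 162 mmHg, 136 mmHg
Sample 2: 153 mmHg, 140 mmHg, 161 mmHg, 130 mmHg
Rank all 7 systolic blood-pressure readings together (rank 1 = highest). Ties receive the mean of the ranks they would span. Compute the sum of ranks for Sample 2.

17.5

Sorted (descending): 162, 161, 153, 153, 140, 136, 130
The 2 values of 153 occupy positions 3–4 → average rank (3+4)/2 = 3.5.
Sample 2 values → pooled ranks: 153→3.5, 140→5, 161→2, 130→7
Rank sum = 3.5 + 5 + 2 + 7 = 17.5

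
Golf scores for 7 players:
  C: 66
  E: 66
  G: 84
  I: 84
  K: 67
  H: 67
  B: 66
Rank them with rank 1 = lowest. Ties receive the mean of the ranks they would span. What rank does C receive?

2

Sorted (ascending): 66, 66, 66, 67, 67, 84, 84
The 3 values of 66 occupy positions 1–3 → average rank 2.
The 2 values of 67 occupy positions 4–5 → average rank (4+5)/2 = 4.5.
The 2 values of 84 occupy positions 6–7 → average rank (6+7)/2 = 6.5.
C has value 66 → rank 2.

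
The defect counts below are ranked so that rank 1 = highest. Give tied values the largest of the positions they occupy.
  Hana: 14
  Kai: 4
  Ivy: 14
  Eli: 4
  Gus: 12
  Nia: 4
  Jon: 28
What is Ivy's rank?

3

Sorted (descending): 28, 14, 14, 12, 4, 4, 4
The 2 values of 14 occupy positions 2–3 → each gets rank 3.
The 3 values of 4 occupy positions 5–7 → each gets rank 7.
Ivy has value 14 → rank 3.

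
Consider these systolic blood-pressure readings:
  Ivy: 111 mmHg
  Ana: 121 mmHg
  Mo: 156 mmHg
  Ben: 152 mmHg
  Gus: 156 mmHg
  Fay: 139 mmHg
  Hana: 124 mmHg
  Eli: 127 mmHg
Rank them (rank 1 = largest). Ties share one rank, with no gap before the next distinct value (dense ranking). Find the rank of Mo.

1

Sorted (descending): 156, 156, 152, 139, 127, 124, 121, 111
The 2 values of 156 share dense rank 1.
Remaining distinct values take the next consecutive integers.
Mo has value 156 mmHg → rank 1.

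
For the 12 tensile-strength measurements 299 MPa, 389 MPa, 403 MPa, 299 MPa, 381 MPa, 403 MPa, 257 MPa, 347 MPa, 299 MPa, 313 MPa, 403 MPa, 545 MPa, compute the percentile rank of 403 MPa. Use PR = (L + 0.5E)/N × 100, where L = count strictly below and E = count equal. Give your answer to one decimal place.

N = 12.
Strictly below 403: 8. Equal to 403: 3.
PR = (8 + 0.5·3)/12 × 100 = 79.2

79.2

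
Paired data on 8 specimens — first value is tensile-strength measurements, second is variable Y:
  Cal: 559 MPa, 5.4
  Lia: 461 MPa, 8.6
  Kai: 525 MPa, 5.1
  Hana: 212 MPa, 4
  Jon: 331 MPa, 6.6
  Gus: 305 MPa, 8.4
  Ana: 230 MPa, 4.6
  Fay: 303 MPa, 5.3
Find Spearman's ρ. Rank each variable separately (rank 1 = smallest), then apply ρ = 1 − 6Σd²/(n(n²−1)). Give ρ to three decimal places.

0.524

Ranks of variable 1: 8, 6, 7, 1, 5, 4, 2, 3
Ranks of variable 2: 5, 8, 3, 1, 6, 7, 2, 4
d = r₁ − r₂: 3, -2, 4, 0, -1, -3, 0, -1
d²: 9, 4, 16, 0, 1, 9, 0, 1; Σd² = 40
ρ = 1 − 6·40/(8·63) = 1 − 240/504 = 0.524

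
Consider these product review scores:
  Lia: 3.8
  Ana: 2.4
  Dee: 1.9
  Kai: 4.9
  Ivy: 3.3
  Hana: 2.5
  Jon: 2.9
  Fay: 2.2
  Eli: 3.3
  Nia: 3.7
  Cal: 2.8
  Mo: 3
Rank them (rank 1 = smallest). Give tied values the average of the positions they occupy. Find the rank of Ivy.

Sorted (ascending): 1.9, 2.2, 2.4, 2.5, 2.8, 2.9, 3, 3.3, 3.3, 3.7, 3.8, 4.9
The 2 values of 3.3 occupy positions 8–9 → average rank (8+9)/2 = 8.5.
Ivy has value 3.3 → rank 8.5.

8.5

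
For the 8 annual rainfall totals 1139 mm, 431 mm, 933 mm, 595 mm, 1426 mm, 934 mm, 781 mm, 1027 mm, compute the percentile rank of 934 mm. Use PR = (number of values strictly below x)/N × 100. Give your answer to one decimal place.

50.0

N = 8.
Strictly below 934: 4. Equal to 934: 1.
PR = 4/8 × 100 = 50.0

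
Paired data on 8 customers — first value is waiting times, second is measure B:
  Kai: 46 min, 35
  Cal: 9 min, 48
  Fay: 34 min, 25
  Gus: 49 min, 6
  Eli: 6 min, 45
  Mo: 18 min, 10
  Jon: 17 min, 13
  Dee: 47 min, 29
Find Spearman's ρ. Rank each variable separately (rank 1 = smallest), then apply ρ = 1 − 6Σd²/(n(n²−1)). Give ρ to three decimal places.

Ranks of variable 1: 6, 2, 5, 8, 1, 4, 3, 7
Ranks of variable 2: 6, 8, 4, 1, 7, 2, 3, 5
d = r₁ − r₂: 0, -6, 1, 7, -6, 2, 0, 2
d²: 0, 36, 1, 49, 36, 4, 0, 4; Σd² = 130
ρ = 1 − 6·130/(8·63) = 1 − 780/504 = -0.548

-0.548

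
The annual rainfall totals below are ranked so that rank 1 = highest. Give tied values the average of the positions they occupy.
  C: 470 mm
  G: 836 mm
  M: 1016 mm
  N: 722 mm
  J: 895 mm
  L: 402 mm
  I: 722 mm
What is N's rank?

Sorted (descending): 1016, 895, 836, 722, 722, 470, 402
The 2 values of 722 occupy positions 4–5 → average rank (4+5)/2 = 4.5.
N has value 722 mm → rank 4.5.

4.5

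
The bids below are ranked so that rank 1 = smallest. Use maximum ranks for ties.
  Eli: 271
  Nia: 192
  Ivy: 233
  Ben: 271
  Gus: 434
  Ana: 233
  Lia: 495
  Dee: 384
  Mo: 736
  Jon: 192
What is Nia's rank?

Sorted (ascending): 192, 192, 233, 233, 271, 271, 384, 434, 495, 736
The 2 values of 192 occupy positions 1–2 → each gets rank 2.
The 2 values of 233 occupy positions 3–4 → each gets rank 4.
The 2 values of 271 occupy positions 5–6 → each gets rank 6.
Nia has value 192 → rank 2.

2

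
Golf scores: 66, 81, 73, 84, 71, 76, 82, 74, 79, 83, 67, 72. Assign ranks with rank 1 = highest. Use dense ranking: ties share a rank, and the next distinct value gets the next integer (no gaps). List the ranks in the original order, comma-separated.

Sorted (descending): 84, 83, 82, 81, 79, 76, 74, 73, 72, 71, 67, 66
No ties — each value takes its position as its rank.

12, 4, 8, 1, 10, 6, 3, 7, 5, 2, 11, 9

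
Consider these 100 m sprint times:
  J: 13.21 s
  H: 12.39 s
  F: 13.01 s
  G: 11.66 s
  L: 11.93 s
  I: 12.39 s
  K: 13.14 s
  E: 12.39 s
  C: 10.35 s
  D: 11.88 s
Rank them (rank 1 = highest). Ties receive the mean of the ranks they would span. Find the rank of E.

Sorted (descending): 13.21, 13.14, 13.01, 12.39, 12.39, 12.39, 11.93, 11.88, 11.66, 10.35
The 3 values of 12.39 occupy positions 4–6 → average rank 5.
E has value 12.39 s → rank 5.

5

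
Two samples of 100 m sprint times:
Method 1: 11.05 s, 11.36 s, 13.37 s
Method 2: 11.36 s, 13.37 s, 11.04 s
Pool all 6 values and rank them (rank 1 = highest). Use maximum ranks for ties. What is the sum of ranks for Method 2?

Sorted (descending): 13.37, 13.37, 11.36, 11.36, 11.05, 11.04
The 2 values of 13.37 occupy positions 1–2 → each gets rank 2.
The 2 values of 11.36 occupy positions 3–4 → each gets rank 4.
Method 2 values → pooled ranks: 11.36→4, 13.37→2, 11.04→6
Rank sum = 4 + 2 + 6 = 12

12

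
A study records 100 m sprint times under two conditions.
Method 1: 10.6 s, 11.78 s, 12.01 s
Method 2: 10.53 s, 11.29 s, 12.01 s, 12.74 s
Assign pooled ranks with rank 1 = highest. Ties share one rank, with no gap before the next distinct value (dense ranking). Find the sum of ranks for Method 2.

Sorted (descending): 12.74, 12.01, 12.01, 11.78, 11.29, 10.6, 10.53
The 2 values of 12.01 share dense rank 2.
Remaining distinct values take the next consecutive integers.
Method 2 values → pooled ranks: 10.53→6, 11.29→4, 12.01→2, 12.74→1
Rank sum = 6 + 4 + 2 + 1 = 13

13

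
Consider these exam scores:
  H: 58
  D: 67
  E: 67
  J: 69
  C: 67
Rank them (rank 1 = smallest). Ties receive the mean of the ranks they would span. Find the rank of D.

3

Sorted (ascending): 58, 67, 67, 67, 69
The 3 values of 67 occupy positions 2–4 → average rank 3.
D has value 67 → rank 3.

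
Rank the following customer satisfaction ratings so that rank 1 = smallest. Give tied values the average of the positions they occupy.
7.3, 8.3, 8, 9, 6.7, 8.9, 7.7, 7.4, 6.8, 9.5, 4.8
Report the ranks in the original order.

Sorted (ascending): 4.8, 6.7, 6.8, 7.3, 7.4, 7.7, 8, 8.3, 8.9, 9, 9.5
No ties — each value takes its position as its rank.

4, 8, 7, 10, 2, 9, 6, 5, 3, 11, 1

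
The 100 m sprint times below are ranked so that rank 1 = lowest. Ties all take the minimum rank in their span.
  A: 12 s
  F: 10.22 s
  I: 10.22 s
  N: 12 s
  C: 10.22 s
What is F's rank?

1

Sorted (ascending): 10.22, 10.22, 10.22, 12, 12
The 3 values of 10.22 occupy positions 1–3 → each gets rank 1.
The 2 values of 12 occupy positions 4–5 → each gets rank 4.
F has value 10.22 s → rank 1.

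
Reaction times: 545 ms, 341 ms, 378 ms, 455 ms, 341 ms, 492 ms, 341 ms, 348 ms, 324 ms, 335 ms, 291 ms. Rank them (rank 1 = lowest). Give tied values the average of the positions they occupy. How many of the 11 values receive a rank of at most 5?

Sorted (ascending): 291, 324, 335, 341, 341, 341, 348, 378, 455, 492, 545
The 3 values of 341 occupy positions 4–6 → average rank 5.
Ranks ≤ 5: {1, 2, 3, 5, 5, 5} → 6 values.

6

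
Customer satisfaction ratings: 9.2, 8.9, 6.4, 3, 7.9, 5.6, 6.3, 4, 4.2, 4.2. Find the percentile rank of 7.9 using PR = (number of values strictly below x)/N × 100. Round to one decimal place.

N = 10.
Strictly below 7.9: 7. Equal to 7.9: 1.
PR = 7/10 × 100 = 70.0

70.0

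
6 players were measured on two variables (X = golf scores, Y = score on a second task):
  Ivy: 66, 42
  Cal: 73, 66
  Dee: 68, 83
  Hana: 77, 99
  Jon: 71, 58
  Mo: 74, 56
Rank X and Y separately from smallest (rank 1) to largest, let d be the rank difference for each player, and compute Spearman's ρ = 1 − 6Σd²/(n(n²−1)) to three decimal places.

Ranks of variable 1: 1, 4, 2, 6, 3, 5
Ranks of variable 2: 1, 4, 5, 6, 3, 2
d = r₁ − r₂: 0, 0, -3, 0, 0, 3
d²: 0, 0, 9, 0, 0, 9; Σd² = 18
ρ = 1 − 6·18/(6·35) = 1 − 108/210 = 0.486

0.486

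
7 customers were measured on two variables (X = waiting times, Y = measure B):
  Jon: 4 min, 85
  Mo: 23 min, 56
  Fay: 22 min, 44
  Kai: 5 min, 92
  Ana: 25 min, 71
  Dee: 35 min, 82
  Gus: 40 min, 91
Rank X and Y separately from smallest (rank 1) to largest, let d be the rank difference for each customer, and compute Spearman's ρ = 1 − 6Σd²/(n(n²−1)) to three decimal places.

-0.036

Ranks of variable 1: 1, 4, 3, 2, 5, 6, 7
Ranks of variable 2: 5, 2, 1, 7, 3, 4, 6
d = r₁ − r₂: -4, 2, 2, -5, 2, 2, 1
d²: 16, 4, 4, 25, 4, 4, 1; Σd² = 58
ρ = 1 − 6·58/(7·48) = 1 − 348/336 = -0.036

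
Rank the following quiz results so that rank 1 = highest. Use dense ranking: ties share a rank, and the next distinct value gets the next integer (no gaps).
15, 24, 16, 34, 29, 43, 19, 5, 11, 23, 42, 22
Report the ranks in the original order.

Sorted (descending): 43, 42, 34, 29, 24, 23, 22, 19, 16, 15, 11, 5
No ties — each value takes its position as its rank.

10, 5, 9, 3, 4, 1, 8, 12, 11, 6, 2, 7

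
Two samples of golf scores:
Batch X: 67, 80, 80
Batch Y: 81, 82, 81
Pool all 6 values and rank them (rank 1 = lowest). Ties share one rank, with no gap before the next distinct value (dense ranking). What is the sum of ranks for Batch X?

Sorted (ascending): 67, 80, 80, 81, 81, 82
The 2 values of 80 share dense rank 2.
The 2 values of 81 share dense rank 3.
Remaining distinct values take the next consecutive integers.
Batch X values → pooled ranks: 67→1, 80→2, 80→2
Rank sum = 1 + 2 + 2 = 5

5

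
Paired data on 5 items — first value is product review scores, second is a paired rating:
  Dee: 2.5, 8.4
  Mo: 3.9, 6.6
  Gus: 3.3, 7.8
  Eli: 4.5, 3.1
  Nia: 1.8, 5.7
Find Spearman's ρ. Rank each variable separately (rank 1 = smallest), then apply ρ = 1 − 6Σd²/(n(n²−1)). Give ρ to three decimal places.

-0.400

Ranks of variable 1: 2, 4, 3, 5, 1
Ranks of variable 2: 5, 3, 4, 1, 2
d = r₁ − r₂: -3, 1, -1, 4, -1
d²: 9, 1, 1, 16, 1; Σd² = 28
ρ = 1 − 6·28/(5·24) = 1 − 168/120 = -0.400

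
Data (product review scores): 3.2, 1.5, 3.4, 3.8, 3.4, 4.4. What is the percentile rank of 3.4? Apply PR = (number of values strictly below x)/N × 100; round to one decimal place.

33.3

N = 6.
Strictly below 3.4: 2. Equal to 3.4: 2.
PR = 2/6 × 100 = 33.3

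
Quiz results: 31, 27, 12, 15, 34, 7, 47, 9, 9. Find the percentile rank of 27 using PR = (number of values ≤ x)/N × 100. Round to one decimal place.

N = 9.
Strictly below 27: 5. Equal to 27: 1.
PR = 6/9 × 100 = 66.7

66.7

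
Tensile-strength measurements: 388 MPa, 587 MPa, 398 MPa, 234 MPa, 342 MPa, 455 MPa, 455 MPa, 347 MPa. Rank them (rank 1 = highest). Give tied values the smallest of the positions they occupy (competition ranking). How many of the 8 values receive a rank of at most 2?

Sorted (descending): 587, 455, 455, 398, 388, 347, 342, 234
The 2 values of 455 occupy positions 2–3 → each gets rank 2.
Ranks ≤ 2: {1, 2, 2} → 3 values.

3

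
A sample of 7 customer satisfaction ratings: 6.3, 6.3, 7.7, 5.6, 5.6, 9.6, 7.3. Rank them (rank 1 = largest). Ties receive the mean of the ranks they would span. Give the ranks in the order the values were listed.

4.5, 4.5, 2, 6.5, 6.5, 1, 3

Sorted (descending): 9.6, 7.7, 7.3, 6.3, 6.3, 5.6, 5.6
The 2 values of 6.3 occupy positions 4–5 → average rank (4+5)/2 = 4.5.
The 2 values of 5.6 occupy positions 6–7 → average rank (6+7)/2 = 6.5.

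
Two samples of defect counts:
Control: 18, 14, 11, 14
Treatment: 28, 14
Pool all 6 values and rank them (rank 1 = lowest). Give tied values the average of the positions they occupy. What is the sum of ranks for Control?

Sorted (ascending): 11, 14, 14, 14, 18, 28
The 3 values of 14 occupy positions 2–4 → average rank 3.
Control values → pooled ranks: 18→5, 14→3, 11→1, 14→3
Rank sum = 5 + 3 + 1 + 3 = 12

12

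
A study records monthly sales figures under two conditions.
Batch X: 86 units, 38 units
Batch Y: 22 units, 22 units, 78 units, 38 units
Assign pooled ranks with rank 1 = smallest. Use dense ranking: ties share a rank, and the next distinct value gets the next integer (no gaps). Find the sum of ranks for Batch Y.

7

Sorted (ascending): 22, 22, 38, 38, 78, 86
The 2 values of 22 share dense rank 1.
The 2 values of 38 share dense rank 2.
Remaining distinct values take the next consecutive integers.
Batch Y values → pooled ranks: 22→1, 22→1, 78→3, 38→2
Rank sum = 1 + 1 + 3 + 2 = 7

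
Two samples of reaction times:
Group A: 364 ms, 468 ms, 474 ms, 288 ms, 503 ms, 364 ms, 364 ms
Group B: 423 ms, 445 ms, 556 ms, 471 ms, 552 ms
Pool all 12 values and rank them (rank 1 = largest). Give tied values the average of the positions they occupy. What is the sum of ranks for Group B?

Sorted (descending): 556, 552, 503, 474, 471, 468, 445, 423, 364, 364, 364, 288
The 3 values of 364 occupy positions 9–11 → average rank 10.
Group B values → pooled ranks: 423→8, 445→7, 556→1, 471→5, 552→2
Rank sum = 8 + 7 + 1 + 5 + 2 = 23

23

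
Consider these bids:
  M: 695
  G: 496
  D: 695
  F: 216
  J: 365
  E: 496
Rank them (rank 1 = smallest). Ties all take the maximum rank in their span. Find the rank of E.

4

Sorted (ascending): 216, 365, 496, 496, 695, 695
The 2 values of 496 occupy positions 3–4 → each gets rank 4.
The 2 values of 695 occupy positions 5–6 → each gets rank 6.
E has value 496 → rank 4.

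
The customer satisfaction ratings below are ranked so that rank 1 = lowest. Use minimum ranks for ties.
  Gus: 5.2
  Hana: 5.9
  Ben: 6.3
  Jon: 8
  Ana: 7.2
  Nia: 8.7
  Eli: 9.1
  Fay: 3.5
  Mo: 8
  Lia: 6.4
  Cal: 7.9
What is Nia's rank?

Sorted (ascending): 3.5, 5.2, 5.9, 6.3, 6.4, 7.2, 7.9, 8, 8, 8.7, 9.1
The 2 values of 8 occupy positions 8–9 → each gets rank 8.
Nia has value 8.7 → rank 10.

10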